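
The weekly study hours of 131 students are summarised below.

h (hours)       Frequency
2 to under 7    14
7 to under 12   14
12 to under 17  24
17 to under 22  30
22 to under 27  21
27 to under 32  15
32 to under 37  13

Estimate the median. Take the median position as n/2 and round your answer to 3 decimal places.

19.250

Cumulative frequencies: 14, 28, 52, 82, 103, 118, 131
n = 131; position = n/2 = 65.5.
This falls in the class 17 to under 22: L = 17, F = 52, f = 30, h = 5.
Median ≈ 17 + ((65.5 − 52) / 30) × 5 = 19.2500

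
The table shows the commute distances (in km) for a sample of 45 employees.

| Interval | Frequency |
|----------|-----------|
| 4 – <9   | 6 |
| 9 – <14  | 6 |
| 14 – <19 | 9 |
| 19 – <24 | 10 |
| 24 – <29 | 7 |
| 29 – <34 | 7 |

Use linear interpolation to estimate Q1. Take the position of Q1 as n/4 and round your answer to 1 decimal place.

Cumulative frequencies: 6, 12, 21, 31, 38, 45
n = 45; position = n/4 = 11.25.
This falls in the class 9 – <14: L = 9, F = 6, f = 6, h = 5.
Lower quartile ≈ 9 + ((11.25 − 6) / 6) × 5 = 13.3750

13.4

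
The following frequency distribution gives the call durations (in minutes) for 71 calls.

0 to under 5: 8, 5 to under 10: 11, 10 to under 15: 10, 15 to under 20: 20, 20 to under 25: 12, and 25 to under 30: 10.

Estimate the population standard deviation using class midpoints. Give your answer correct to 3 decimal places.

7.734

Midpoints: 2.5, 7.5, 12.5, 17.5, 22.5, 27.5
n = 71, Σfm = 1122.5, mean = 15.8099
Σfm² = 21993.75
Σf(m − x̄)² = Σfm² − (Σfm)²/n = 21993.75 − 1122.5²/71 = 4247.1831
Population variance = 4247.1831 / 71 = 59.8195
Standard deviation = √59.8195 = 7.7343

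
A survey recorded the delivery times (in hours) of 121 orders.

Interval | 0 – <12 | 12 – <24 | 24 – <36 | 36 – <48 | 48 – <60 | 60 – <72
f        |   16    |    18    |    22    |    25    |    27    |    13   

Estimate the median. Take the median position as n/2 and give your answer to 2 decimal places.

Cumulative frequencies: 16, 34, 56, 81, 108, 121
n = 121; position = n/2 = 60.5.
This falls in the class 36 – <48: L = 36, F = 56, f = 25, h = 12.
Median ≈ 36 + ((60.5 − 56) / 25) × 12 = 38.1600

38.16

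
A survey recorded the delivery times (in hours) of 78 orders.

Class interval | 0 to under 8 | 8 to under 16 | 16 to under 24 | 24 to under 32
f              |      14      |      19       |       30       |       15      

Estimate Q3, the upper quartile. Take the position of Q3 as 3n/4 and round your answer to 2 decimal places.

22.80

Cumulative frequencies: 14, 33, 63, 78
n = 78; position = 3n/4 = 58.5.
This falls in the class 16 to under 24: L = 16, F = 33, f = 30, h = 8.
Upper quartile ≈ 16 + ((58.5 − 33) / 30) × 8 = 22.8000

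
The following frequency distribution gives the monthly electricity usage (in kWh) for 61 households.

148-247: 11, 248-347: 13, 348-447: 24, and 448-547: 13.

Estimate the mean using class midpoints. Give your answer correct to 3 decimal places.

361.434

Midpoints: 197.5, 297.5, 397.5, 497.5
Σfm = 11×197.5 + 13×297.5 + 24×397.5 + 13×497.5 = 22047.5
n = Σf = 61
Mean = 22047.5 / 61 = 361.4344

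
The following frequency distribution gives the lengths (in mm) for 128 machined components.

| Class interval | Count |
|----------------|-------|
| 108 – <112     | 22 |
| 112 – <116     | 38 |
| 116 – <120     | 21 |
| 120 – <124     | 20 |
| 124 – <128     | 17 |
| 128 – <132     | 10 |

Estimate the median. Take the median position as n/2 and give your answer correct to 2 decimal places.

Cumulative frequencies: 22, 60, 81, 101, 118, 128
n = 128; position = n/2 = 64.
This falls in the class 116 – <120: L = 116, F = 60, f = 21, h = 4.
Median ≈ 116 + ((64 − 60) / 21) × 4 = 116.7619

116.76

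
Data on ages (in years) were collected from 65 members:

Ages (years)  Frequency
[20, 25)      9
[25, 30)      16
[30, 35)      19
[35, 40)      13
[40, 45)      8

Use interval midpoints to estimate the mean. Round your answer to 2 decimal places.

Midpoints: 22.5, 27.5, 32.5, 37.5, 42.5
Σfm = 9×22.5 + 16×27.5 + 19×32.5 + 13×37.5 + 8×42.5 = 2087.5
n = Σf = 65
Mean = 2087.5 / 65 = 32.1154

32.12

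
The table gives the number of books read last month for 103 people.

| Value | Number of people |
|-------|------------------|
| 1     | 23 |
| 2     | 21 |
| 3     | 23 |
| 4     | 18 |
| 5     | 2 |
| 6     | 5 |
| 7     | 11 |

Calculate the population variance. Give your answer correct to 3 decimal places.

3.477

Values: 1, 2, 3, 4, 5, 6, 7
n = 103, Σfx = 323, mean = 3.1359
Σfx² = 1371
Σf(x − x̄)² = Σfx² − (Σfx)²/n = 1371 − 323²/103 = 358.0971
Population variance = 358.0971 / 103 = 3.4767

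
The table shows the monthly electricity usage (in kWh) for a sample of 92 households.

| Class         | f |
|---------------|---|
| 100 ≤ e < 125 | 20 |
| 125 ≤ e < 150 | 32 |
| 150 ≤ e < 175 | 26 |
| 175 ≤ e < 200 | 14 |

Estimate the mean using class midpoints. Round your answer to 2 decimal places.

Midpoints: 112.5, 137.5, 162.5, 187.5
Σfm = 20×112.5 + 32×137.5 + 26×162.5 + 14×187.5 = 13500
n = Σf = 92
Mean = 13500 / 92 = 146.7391

146.74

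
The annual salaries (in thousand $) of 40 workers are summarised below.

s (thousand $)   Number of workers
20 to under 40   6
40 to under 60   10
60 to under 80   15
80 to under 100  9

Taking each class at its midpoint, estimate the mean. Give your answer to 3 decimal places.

63.500

Midpoints: 30, 50, 70, 90
Σfm = 6×30 + 10×50 + 15×70 + 9×90 = 2540
n = Σf = 40
Mean = 2540 / 40 = 63.5000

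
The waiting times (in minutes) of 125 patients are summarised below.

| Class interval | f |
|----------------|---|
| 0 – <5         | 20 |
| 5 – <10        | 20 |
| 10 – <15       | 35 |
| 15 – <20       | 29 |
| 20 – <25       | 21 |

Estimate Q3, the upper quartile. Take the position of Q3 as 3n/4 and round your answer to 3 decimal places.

18.233

Cumulative frequencies: 20, 40, 75, 104, 125
n = 125; position = 3n/4 = 93.75.
This falls in the class 15 – <20: L = 15, F = 75, f = 29, h = 5.
Upper quartile ≈ 15 + ((93.75 − 75) / 29) × 5 = 18.2328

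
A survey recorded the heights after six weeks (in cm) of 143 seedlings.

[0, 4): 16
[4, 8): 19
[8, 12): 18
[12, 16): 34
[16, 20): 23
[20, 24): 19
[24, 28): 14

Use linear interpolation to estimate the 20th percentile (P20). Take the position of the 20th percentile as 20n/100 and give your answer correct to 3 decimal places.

6.653

Cumulative frequencies: 16, 35, 53, 87, 110, 129, 143
n = 143; position = 20n/100 = 28.6.
This falls in the class [4, 8): L = 4, F = 16, f = 19, h = 4.
20th percentile ≈ 4 + ((28.6 − 16) / 19) × 4 = 6.6526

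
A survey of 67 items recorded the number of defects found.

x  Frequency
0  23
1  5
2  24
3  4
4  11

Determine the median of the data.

2

Cumulative frequencies: 23, 28, 52, 56, 67
n = 67, so the median is the value in position (n+1)/2 = 34.
Position 34 falls at value 2.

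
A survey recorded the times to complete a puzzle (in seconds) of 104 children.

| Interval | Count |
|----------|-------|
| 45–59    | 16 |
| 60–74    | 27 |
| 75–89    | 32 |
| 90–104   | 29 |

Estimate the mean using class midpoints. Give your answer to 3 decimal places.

77.673

Midpoints: 52, 67, 82, 97
Σfm = 16×52 + 27×67 + 32×82 + 29×97 = 8078
n = Σf = 104
Mean = 8078 / 104 = 77.6731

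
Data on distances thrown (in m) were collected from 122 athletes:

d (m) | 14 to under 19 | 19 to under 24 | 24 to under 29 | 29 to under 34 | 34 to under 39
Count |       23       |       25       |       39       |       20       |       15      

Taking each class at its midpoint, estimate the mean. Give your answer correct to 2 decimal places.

25.64

Midpoints: 16.5, 21.5, 26.5, 31.5, 36.5
Σfm = 23×16.5 + 25×21.5 + 39×26.5 + 20×31.5 + 15×36.5 = 3128
n = Σf = 122
Mean = 3128 / 122 = 25.6393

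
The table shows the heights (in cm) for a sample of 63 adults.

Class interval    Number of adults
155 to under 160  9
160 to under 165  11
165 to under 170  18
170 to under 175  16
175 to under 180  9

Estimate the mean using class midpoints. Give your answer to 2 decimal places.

167.90

Midpoints: 157.5, 162.5, 167.5, 172.5, 177.5
Σfm = 9×157.5 + 11×162.5 + 18×167.5 + 16×172.5 + 9×177.5 = 10577.5
n = Σf = 63
Mean = 10577.5 / 63 = 167.8968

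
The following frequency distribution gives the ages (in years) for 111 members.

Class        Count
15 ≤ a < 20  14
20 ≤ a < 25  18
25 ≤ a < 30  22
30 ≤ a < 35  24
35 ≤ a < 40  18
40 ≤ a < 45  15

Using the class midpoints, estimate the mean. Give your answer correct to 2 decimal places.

30.16

Midpoints: 17.5, 22.5, 27.5, 32.5, 37.5, 42.5
Σfm = 14×17.5 + 18×22.5 + 22×27.5 + 24×32.5 + 18×37.5 + 15×42.5 = 3347.5
n = Σf = 111
Mean = 3347.5 / 111 = 30.1577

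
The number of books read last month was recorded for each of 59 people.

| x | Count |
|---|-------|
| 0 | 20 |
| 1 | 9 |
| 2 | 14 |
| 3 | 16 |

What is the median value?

Cumulative frequencies: 20, 29, 43, 59
n = 59, so the median is the value in position (n+1)/2 = 30.
Position 30 falls at value 2.

2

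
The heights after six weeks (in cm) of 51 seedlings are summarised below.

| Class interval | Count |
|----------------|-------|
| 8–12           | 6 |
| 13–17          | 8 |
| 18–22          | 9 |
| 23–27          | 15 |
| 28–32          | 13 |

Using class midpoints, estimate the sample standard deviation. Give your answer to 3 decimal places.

Midpoints: 10, 15, 20, 25, 30
n = 51, Σfm = 1125, mean = 22.0588
Σfm² = 27075
Σf(m − x̄)² = Σfm² − (Σfm)²/n = 27075 − 1125²/51 = 2258.8235
Sample variance = 2258.8235 / 50 = 45.1765
Standard deviation = √45.1765 = 6.7213

6.721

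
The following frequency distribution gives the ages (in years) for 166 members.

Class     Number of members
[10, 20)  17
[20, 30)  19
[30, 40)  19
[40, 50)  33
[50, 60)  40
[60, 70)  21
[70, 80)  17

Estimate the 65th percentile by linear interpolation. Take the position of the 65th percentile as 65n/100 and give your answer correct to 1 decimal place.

Cumulative frequencies: 17, 36, 55, 88, 128, 149, 166
n = 166; position = 65n/100 = 107.9.
This falls in the class [50, 60): L = 50, F = 88, f = 40, h = 10.
65th percentile ≈ 50 + ((107.9 − 88) / 40) × 10 = 54.9750

55.0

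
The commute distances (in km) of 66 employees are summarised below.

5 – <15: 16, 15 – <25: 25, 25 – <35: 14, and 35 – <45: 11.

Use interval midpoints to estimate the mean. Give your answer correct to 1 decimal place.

23.0

Midpoints: 10, 20, 30, 40
Σfm = 16×10 + 25×20 + 14×30 + 11×40 = 1520
n = Σf = 66
Mean = 1520 / 66 = 23.0303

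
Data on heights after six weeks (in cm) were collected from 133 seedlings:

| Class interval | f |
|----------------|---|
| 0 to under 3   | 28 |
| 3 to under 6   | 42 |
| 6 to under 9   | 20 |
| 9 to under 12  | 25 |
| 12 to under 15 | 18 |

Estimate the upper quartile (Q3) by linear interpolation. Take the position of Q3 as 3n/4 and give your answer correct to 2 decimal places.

10.17

Cumulative frequencies: 28, 70, 90, 115, 133
n = 133; position = 3n/4 = 99.75.
This falls in the class 9 to under 12: L = 9, F = 90, f = 25, h = 3.
Upper quartile ≈ 9 + ((99.75 − 90) / 25) × 3 = 10.1700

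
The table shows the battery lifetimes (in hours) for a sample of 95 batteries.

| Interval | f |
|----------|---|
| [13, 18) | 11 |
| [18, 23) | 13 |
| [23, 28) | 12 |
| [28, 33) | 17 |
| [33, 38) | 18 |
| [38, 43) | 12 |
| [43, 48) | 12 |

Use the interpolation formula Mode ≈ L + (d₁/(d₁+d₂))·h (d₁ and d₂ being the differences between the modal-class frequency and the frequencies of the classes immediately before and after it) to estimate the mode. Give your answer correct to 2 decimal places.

Modal class: [33, 38) (highest frequency 18).
d₁ = 18 − 17 = 1, d₂ = 18 − 12 = 6
Mode ≈ 33 + (1/(1+6)) × 5 = 33 + 0.7143 = 33.7143

33.71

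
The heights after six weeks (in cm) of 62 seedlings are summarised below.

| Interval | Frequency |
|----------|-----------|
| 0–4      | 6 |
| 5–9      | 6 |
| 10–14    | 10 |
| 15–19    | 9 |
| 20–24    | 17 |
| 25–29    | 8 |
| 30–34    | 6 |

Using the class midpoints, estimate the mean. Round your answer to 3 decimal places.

17.887

Midpoints: 2, 7, 12, 17, 22, 27, 32
Σfm = 6×2 + 6×7 + 10×12 + 9×17 + 17×22 + 8×27 + 6×32 = 1109
n = Σf = 62
Mean = 1109 / 62 = 17.8871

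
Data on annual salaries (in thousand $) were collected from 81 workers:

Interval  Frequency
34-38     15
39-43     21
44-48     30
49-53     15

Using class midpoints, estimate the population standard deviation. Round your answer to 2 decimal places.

Midpoints: 36, 41, 46, 51
n = 81, Σfm = 3546, mean = 43.7778
Σfm² = 157236
Σf(m − x̄)² = Σfm² − (Σfm)²/n = 157236 − 3546²/81 = 2000.0000
Population variance = 2000.0000 / 81 = 24.6914
Standard deviation = √24.6914 = 4.9690

4.97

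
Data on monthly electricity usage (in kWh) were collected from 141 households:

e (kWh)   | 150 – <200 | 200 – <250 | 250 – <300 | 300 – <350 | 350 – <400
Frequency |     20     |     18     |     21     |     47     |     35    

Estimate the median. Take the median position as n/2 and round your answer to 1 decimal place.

312.2

Cumulative frequencies: 20, 38, 59, 106, 141
n = 141; position = n/2 = 70.5.
This falls in the class 300 – <350: L = 300, F = 59, f = 47, h = 50.
Median ≈ 300 + ((70.5 − 59) / 47) × 50 = 312.2340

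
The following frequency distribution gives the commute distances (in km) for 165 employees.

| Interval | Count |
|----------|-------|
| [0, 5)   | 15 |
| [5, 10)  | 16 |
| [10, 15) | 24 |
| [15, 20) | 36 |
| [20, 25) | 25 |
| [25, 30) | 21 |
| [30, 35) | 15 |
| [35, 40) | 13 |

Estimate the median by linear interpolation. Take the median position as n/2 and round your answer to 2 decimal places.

18.82

Cumulative frequencies: 15, 31, 55, 91, 116, 137, 152, 165
n = 165; position = n/2 = 82.5.
This falls in the class [15, 20): L = 15, F = 55, f = 36, h = 5.
Median ≈ 15 + ((82.5 − 55) / 36) × 5 = 18.8194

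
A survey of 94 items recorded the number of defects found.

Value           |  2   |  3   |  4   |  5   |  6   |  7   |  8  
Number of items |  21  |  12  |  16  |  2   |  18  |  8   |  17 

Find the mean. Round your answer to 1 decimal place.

4.8

Values: 2, 3, 4, 5, 6, 7, 8
Σfx = 21×2 + 12×3 + 16×4 + 2×5 + 18×6 + 8×7 + 17×8 = 452
n = Σf = 94
Mean = 452 / 94 = 4.8085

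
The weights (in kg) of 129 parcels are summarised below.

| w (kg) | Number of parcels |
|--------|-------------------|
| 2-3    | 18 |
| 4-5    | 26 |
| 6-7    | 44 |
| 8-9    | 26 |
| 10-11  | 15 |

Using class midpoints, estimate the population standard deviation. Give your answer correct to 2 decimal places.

Midpoints: 2.5, 4.5, 6.5, 8.5, 10.5
n = 129, Σfm = 826.5, mean = 6.4070
Σfm² = 6030.25
Σf(m − x̄)² = Σfm² − (Σfm)²/n = 6030.25 − 826.5²/129 = 734.8837
Population variance = 734.8837 / 129 = 5.6968
Standard deviation = √5.6968 = 2.3868

2.39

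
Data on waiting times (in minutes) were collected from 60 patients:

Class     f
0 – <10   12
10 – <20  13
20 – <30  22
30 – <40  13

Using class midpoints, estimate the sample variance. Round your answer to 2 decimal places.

109.15

Midpoints: 5, 15, 25, 35
n = 60, Σfm = 1260, mean = 21.0000
Σfm² = 32900
Σf(m − x̄)² = Σfm² − (Σfm)²/n = 32900 − 1260²/60 = 6440.0000
Sample variance = 6440.0000 / 59 = 109.1525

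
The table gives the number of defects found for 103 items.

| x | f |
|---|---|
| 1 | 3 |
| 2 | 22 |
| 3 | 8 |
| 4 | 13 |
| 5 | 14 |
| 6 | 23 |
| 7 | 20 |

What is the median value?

5

Cumulative frequencies: 3, 25, 33, 46, 60, 83, 103
n = 103, so the median is the value in position (n+1)/2 = 52.
Position 52 falls at value 5.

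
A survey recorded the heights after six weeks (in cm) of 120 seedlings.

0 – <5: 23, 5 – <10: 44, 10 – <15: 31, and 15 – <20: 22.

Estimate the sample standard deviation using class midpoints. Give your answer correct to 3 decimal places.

Midpoints: 2.5, 7.5, 12.5, 17.5
n = 120, Σfm = 1160, mean = 9.6667
Σfm² = 14200
Σf(m − x̄)² = Σfm² − (Σfm)²/n = 14200 − 1160²/120 = 2986.6667
Sample variance = 2986.6667 / 119 = 25.0980
Standard deviation = √25.0980 = 5.0098

5.010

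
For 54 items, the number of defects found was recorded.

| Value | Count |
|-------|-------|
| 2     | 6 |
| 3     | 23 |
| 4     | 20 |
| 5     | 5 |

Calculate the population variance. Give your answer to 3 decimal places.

Values: 2, 3, 4, 5
n = 54, Σfx = 186, mean = 3.4444
Σfx² = 676
Σf(x − x̄)² = Σfx² − (Σfx)²/n = 676 − 186²/54 = 35.3333
Population variance = 35.3333 / 54 = 0.6543

0.654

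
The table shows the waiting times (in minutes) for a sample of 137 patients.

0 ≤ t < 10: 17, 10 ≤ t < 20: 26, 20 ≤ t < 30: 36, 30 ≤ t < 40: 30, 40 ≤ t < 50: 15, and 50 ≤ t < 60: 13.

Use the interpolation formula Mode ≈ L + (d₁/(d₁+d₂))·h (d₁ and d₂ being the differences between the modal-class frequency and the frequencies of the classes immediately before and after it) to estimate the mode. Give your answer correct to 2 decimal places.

Modal class: 20 ≤ t < 30 (highest frequency 36).
d₁ = 36 − 26 = 10, d₂ = 36 − 30 = 6
Mode ≈ 20 + (10/(10+6)) × 10 = 20 + 6.2500 = 26.2500

26.25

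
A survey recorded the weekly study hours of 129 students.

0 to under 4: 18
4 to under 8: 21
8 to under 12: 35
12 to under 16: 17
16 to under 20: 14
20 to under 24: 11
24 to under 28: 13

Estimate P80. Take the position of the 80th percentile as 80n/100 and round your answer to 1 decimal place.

Cumulative frequencies: 18, 39, 74, 91, 105, 116, 129
n = 129; position = 80n/100 = 103.2.
This falls in the class 16 to under 20: L = 16, F = 91, f = 14, h = 4.
80th percentile ≈ 16 + ((103.2 − 91) / 14) × 4 = 19.4857

19.5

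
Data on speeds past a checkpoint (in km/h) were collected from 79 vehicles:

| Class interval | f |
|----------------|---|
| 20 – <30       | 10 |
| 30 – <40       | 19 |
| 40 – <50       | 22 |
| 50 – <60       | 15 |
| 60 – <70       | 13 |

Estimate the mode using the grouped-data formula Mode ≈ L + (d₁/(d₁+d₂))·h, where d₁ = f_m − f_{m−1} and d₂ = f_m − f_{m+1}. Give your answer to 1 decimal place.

Modal class: 40 – <50 (highest frequency 22).
d₁ = 22 − 19 = 3, d₂ = 22 − 15 = 7
Mode ≈ 40 + (3/(3+7)) × 10 = 40 + 3.0000 = 43.0000

43.0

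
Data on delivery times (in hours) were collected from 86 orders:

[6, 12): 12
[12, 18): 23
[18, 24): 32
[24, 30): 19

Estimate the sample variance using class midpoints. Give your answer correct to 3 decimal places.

34.257

Midpoints: 9, 15, 21, 27
n = 86, Σfm = 1638, mean = 19.0465
Σfm² = 34110
Σf(m − x̄)² = Σfm² − (Σfm)²/n = 34110 − 1638²/86 = 2911.8140
Sample variance = 2911.8140 / 85 = 34.2566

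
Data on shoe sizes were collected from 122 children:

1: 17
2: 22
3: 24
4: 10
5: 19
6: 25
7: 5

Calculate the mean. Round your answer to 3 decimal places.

Values: 1, 2, 3, 4, 5, 6, 7
Σfx = 17×1 + 22×2 + 24×3 + 10×4 + 19×5 + 25×6 + 5×7 = 453
n = Σf = 122
Mean = 453 / 122 = 3.7131

3.713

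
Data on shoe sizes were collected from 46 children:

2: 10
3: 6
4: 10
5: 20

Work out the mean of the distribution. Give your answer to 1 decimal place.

Values: 2, 3, 4, 5
Σfx = 10×2 + 6×3 + 10×4 + 20×5 = 178
n = Σf = 46
Mean = 178 / 46 = 3.8696

3.9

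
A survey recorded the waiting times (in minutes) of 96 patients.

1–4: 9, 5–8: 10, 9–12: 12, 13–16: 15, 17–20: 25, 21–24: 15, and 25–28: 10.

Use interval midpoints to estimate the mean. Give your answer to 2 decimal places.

15.58

Midpoints: 2.5, 6.5, 10.5, 14.5, 18.5, 22.5, 26.5
Σfm = 9×2.5 + 10×6.5 + 12×10.5 + 15×14.5 + 25×18.5 + 15×22.5 + 10×26.5 = 1496
n = Σf = 96
Mean = 1496 / 96 = 15.5833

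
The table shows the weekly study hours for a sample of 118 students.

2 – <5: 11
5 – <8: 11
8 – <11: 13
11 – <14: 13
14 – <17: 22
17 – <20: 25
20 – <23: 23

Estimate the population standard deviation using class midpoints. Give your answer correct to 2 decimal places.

5.79

Midpoints: 3.5, 6.5, 9.5, 12.5, 15.5, 18.5, 21.5
n = 118, Σfm = 1694, mean = 14.3559
Σfm² = 28277.5
Σf(m − x̄)² = Σfm² − (Σfm)²/n = 28277.5 − 1694²/118 = 3958.5508
Population variance = 3958.5508 / 118 = 33.5470
Standard deviation = √33.5470 = 5.7920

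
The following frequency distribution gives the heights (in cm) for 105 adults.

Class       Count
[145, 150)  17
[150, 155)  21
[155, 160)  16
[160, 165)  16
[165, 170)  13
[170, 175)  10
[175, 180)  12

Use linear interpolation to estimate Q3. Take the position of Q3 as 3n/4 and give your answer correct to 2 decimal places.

168.37

Cumulative frequencies: 17, 38, 54, 70, 83, 93, 105
n = 105; position = 3n/4 = 78.75.
This falls in the class [165, 170): L = 165, F = 70, f = 13, h = 5.
Upper quartile ≈ 165 + ((78.75 − 70) / 13) × 5 = 168.3654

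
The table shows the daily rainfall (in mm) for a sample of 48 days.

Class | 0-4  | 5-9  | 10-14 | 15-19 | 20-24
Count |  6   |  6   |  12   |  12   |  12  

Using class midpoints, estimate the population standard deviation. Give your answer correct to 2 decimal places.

6.58

Midpoints: 2, 7, 12, 17, 22
n = 48, Σfm = 666, mean = 13.8750
Σfm² = 11322
Σf(m − x̄)² = Σfm² − (Σfm)²/n = 11322 − 666²/48 = 2081.2500
Population variance = 2081.2500 / 48 = 43.3594
Standard deviation = √43.3594 = 6.5848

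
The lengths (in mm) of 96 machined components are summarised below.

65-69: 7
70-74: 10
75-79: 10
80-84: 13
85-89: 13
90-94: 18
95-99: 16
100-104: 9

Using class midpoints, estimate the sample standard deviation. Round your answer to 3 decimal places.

10.462

Midpoints: 67, 72, 77, 82, 87, 92, 97, 102
n = 96, Σfm = 8282, mean = 86.2708
Σfm² = 724894
Σf(m − x̄)² = Σfm² − (Σfm)²/n = 724894 − 8282²/96 = 10398.9583
Sample variance = 10398.9583 / 95 = 109.4627
Standard deviation = √109.4627 = 10.4624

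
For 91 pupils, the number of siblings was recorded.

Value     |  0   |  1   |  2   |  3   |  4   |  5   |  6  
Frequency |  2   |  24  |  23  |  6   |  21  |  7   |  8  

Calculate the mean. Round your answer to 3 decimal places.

Values: 0, 1, 2, 3, 4, 5, 6
Σfx = 2×0 + 24×1 + 23×2 + 6×3 + 21×4 + 7×5 + 8×6 = 255
n = Σf = 91
Mean = 255 / 91 = 2.8022

2.802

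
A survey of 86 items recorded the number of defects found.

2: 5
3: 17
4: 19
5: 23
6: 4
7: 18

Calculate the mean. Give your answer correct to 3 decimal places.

4.674

Values: 2, 3, 4, 5, 6, 7
Σfx = 5×2 + 17×3 + 19×4 + 23×5 + 4×6 + 18×7 = 402
n = Σf = 86
Mean = 402 / 86 = 4.6744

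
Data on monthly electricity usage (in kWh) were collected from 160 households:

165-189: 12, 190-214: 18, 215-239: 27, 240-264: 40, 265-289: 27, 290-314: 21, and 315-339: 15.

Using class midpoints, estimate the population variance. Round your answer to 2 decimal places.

Midpoints: 177, 202, 227, 252, 277, 302, 327
n = 160, Σfm = 40695, mean = 254.3438
Σfm² = 10632765
Σf(m − x̄)² = Σfm² − (Σfm)²/n = 10632765 − 40695²/160 = 282246.0938
Population variance = 282246.0938 / 160 = 1764.0381

1764.04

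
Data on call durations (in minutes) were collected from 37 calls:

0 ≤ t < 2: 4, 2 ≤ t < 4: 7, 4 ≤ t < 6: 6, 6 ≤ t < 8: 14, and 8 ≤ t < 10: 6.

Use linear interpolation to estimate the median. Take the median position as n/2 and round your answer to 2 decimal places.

6.21

Cumulative frequencies: 4, 11, 17, 31, 37
n = 37; position = n/2 = 18.5.
This falls in the class 6 ≤ t < 8: L = 6, F = 17, f = 14, h = 2.
Median ≈ 6 + ((18.5 − 17) / 14) × 2 = 6.2143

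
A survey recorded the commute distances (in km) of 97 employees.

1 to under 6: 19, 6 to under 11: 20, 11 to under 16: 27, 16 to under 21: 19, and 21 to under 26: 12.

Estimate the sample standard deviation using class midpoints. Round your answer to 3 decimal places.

6.469

Midpoints: 3.5, 8.5, 13.5, 18.5, 23.5
n = 97, Σfm = 1234.5, mean = 12.7268
Σfm² = 19728.25
Σf(m − x̄)² = Σfm² − (Σfm)²/n = 19728.25 − 1234.5²/97 = 4017.0103
Sample variance = 4017.0103 / 96 = 41.8439
Standard deviation = √41.8439 = 6.4687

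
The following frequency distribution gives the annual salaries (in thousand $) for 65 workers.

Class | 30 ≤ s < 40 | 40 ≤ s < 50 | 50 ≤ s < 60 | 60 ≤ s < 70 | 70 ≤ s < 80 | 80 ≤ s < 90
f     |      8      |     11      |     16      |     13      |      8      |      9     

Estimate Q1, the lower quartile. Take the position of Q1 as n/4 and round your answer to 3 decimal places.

Cumulative frequencies: 8, 19, 35, 48, 56, 65
n = 65; position = n/4 = 16.25.
This falls in the class 40 ≤ s < 50: L = 40, F = 8, f = 11, h = 10.
Lower quartile ≈ 40 + ((16.25 − 8) / 11) × 10 = 47.5000

47.500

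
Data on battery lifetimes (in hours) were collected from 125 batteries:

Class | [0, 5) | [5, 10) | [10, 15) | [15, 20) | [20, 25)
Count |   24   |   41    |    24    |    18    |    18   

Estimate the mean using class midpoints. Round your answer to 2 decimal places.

11.10

Midpoints: 2.5, 7.5, 12.5, 17.5, 22.5
Σfm = 24×2.5 + 41×7.5 + 24×12.5 + 18×17.5 + 18×22.5 = 1387.5
n = Σf = 125
Mean = 1387.5 / 125 = 11.1000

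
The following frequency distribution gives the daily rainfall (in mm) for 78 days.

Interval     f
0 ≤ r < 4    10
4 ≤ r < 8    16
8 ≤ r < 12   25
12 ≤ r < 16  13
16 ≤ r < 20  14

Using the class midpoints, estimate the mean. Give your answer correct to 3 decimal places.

10.256

Midpoints: 2, 6, 10, 14, 18
Σfm = 10×2 + 16×6 + 25×10 + 13×14 + 14×18 = 800
n = Σf = 78
Mean = 800 / 78 = 10.2564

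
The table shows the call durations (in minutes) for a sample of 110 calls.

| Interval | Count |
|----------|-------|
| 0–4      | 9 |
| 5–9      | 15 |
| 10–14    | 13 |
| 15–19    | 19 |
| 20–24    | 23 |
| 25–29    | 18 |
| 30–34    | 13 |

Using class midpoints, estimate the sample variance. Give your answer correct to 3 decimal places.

82.310

Midpoints: 2, 7, 12, 17, 22, 27, 32
n = 110, Σfm = 2010, mean = 18.2727
Σfm² = 45700
Σf(m − x̄)² = Σfm² − (Σfm)²/n = 45700 − 2010²/110 = 8971.8182
Sample variance = 8971.8182 / 109 = 82.3103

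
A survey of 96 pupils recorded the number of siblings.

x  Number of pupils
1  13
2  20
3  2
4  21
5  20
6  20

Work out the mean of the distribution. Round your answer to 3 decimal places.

3.781

Values: 1, 2, 3, 4, 5, 6
Σfx = 13×1 + 20×2 + 2×3 + 21×4 + 20×5 + 20×6 = 363
n = Σf = 96
Mean = 363 / 96 = 3.7812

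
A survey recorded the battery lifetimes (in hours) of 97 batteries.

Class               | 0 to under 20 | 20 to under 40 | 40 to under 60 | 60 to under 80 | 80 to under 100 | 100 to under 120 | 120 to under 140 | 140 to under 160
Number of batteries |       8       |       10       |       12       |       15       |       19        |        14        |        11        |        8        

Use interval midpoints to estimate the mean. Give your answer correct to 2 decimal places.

Midpoints: 10, 30, 50, 70, 90, 110, 130, 150
Σfm = 8×10 + 10×30 + 12×50 + 15×70 + 19×90 + 14×110 + 11×130 + 8×150 = 7910
n = Σf = 97
Mean = 7910 / 97 = 81.5464

81.55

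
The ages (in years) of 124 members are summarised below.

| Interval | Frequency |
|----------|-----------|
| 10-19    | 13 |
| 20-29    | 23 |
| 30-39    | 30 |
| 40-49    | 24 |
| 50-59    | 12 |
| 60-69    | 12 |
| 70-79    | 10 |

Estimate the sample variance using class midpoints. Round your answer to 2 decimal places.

Midpoints: 14.5, 24.5, 34.5, 44.5, 54.5, 64.5, 74.5
n = 124, Σfm = 5028, mean = 40.5484
Σfm² = 240841
Σf(m − x̄)² = Σfm² − (Σfm)²/n = 240841 − 5028²/124 = 36963.7097
Sample variance = 36963.7097 / 123 = 300.5180

300.52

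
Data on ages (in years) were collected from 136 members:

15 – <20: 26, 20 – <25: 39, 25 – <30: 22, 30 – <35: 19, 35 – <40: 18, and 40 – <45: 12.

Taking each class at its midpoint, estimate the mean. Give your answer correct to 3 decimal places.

Midpoints: 17.5, 22.5, 27.5, 32.5, 37.5, 42.5
Σfm = 26×17.5 + 39×22.5 + 22×27.5 + 19×32.5 + 18×37.5 + 12×42.5 = 3740
n = Σf = 136
Mean = 3740 / 136 = 27.5000

27.500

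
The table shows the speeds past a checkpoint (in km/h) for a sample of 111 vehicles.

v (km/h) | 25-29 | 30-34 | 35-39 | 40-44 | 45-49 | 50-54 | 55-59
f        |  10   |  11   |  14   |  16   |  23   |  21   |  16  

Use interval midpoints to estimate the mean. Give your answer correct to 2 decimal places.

44.12

Midpoints: 27, 32, 37, 42, 47, 52, 57
Σfm = 10×27 + 11×32 + 14×37 + 16×42 + 23×47 + 21×52 + 16×57 = 4897
n = Σf = 111
Mean = 4897 / 111 = 44.1171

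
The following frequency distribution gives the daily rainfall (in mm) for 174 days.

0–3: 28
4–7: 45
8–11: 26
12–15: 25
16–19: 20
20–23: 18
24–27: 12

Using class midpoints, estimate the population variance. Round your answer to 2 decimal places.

Midpoints: 1.5, 5.5, 9.5, 13.5, 17.5, 21.5, 25.5
n = 174, Σfm = 1917, mean = 11.0172
Σfm² = 30575.5
Σf(m − x̄)² = Σfm² − (Σfm)²/n = 30575.5 − 1917²/174 = 9455.4483
Population variance = 9455.4483 / 174 = 54.3417

54.34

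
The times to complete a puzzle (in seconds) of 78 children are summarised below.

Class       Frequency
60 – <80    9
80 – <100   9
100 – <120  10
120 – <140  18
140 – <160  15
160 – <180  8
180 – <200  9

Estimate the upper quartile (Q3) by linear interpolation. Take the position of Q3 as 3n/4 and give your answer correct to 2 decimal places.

156.67

Cumulative frequencies: 9, 18, 28, 46, 61, 69, 78
n = 78; position = 3n/4 = 58.5.
This falls in the class 140 – <160: L = 140, F = 46, f = 15, h = 20.
Upper quartile ≈ 140 + ((58.5 − 46) / 15) × 20 = 156.6667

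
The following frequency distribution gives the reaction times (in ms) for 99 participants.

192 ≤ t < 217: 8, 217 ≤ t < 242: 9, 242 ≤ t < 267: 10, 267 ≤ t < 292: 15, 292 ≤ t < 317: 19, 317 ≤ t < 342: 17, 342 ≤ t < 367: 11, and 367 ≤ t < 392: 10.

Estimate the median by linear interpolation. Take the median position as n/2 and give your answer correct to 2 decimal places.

Cumulative frequencies: 8, 17, 27, 42, 61, 78, 89, 99
n = 99; position = n/2 = 49.5.
This falls in the class 292 ≤ t < 317: L = 292, F = 42, f = 19, h = 25.
Median ≈ 292 + ((49.5 − 42) / 19) × 25 = 301.8684

301.87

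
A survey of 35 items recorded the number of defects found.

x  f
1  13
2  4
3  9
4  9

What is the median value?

3

Cumulative frequencies: 13, 17, 26, 35
n = 35, so the median is the value in position (n+1)/2 = 18.
Position 18 falls at value 3.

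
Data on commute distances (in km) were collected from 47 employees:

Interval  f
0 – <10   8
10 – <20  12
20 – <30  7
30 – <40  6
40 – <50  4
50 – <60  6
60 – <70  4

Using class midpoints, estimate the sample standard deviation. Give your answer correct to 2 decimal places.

19.53

Midpoints: 5, 15, 25, 35, 45, 55, 65
n = 47, Σfm = 1375, mean = 29.2553
Σfm² = 57775
Σf(m − x̄)² = Σfm² − (Σfm)²/n = 57775 − 1375²/47 = 17548.9362
Sample variance = 17548.9362 / 46 = 381.4986
Standard deviation = √381.4986 = 19.5320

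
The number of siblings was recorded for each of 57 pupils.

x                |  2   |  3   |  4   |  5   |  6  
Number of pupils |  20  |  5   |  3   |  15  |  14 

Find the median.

5

Cumulative frequencies: 20, 25, 28, 43, 57
n = 57, so the median is the value in position (n+1)/2 = 29.
Position 29 falls at value 5.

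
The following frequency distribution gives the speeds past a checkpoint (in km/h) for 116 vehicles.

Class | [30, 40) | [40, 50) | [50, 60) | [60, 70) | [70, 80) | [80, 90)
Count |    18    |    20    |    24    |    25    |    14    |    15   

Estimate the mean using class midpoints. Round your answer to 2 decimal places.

Midpoints: 35, 45, 55, 65, 75, 85
Σfm = 18×35 + 20×45 + 24×55 + 25×65 + 14×75 + 15×85 = 6800
n = Σf = 116
Mean = 6800 / 116 = 58.6207

58.62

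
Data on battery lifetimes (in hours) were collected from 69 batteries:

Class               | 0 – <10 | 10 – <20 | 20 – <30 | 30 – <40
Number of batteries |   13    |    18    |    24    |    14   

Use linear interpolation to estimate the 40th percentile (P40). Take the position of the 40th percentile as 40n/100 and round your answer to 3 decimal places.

Cumulative frequencies: 13, 31, 55, 69
n = 69; position = 40n/100 = 27.6.
This falls in the class 10 – <20: L = 10, F = 13, f = 18, h = 10.
40th percentile ≈ 10 + ((27.6 − 13) / 18) × 10 = 18.1111

18.111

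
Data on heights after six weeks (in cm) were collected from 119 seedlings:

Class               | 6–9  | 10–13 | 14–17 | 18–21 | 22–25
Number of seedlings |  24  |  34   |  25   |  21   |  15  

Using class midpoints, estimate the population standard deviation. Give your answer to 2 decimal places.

Midpoints: 7.5, 11.5, 15.5, 19.5, 23.5
n = 119, Σfm = 1720.5, mean = 14.4580
Σfm² = 28121.75
Σf(m − x̄)² = Σfm² − (Σfm)²/n = 28121.75 − 1720.5²/119 = 3246.7899
Population variance = 3246.7899 / 119 = 27.2839
Standard deviation = √27.2839 = 5.2234

5.22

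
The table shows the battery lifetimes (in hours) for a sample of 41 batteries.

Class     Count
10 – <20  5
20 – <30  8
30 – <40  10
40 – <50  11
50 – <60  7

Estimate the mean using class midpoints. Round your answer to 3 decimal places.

36.707

Midpoints: 15, 25, 35, 45, 55
Σfm = 5×15 + 8×25 + 10×35 + 11×45 + 7×55 = 1505
n = Σf = 41
Mean = 1505 / 41 = 36.7073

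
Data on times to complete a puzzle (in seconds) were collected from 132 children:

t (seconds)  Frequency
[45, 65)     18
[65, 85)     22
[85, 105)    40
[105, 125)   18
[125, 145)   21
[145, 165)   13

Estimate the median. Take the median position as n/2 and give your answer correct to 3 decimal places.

Cumulative frequencies: 18, 40, 80, 98, 119, 132
n = 132; position = n/2 = 66.
This falls in the class [85, 105): L = 85, F = 40, f = 40, h = 20.
Median ≈ 85 + ((66 − 40) / 40) × 20 = 98.0000

98.000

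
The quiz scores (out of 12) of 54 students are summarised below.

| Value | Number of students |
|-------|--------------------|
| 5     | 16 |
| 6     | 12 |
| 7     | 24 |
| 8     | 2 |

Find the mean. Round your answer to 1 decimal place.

Values: 5, 6, 7, 8
Σfx = 16×5 + 12×6 + 24×7 + 2×8 = 336
n = Σf = 54
Mean = 336 / 54 = 6.2222

6.2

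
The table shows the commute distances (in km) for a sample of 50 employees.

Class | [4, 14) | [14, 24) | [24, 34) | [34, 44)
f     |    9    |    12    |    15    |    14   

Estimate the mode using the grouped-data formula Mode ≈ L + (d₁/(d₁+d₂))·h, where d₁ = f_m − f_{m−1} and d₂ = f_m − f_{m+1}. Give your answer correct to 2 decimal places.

31.50

Modal class: [24, 34) (highest frequency 15).
d₁ = 15 − 12 = 3, d₂ = 15 − 14 = 1
Mode ≈ 24 + (3/(3+1)) × 10 = 24 + 7.5000 = 31.5000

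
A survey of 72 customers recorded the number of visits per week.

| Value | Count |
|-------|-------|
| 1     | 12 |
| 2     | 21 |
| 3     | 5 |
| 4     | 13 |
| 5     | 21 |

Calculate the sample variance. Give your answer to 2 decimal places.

2.32

Values: 1, 2, 3, 4, 5
n = 72, Σfx = 226, mean = 3.1389
Σfx² = 874
Σf(x − x̄)² = Σfx² − (Σfx)²/n = 874 − 226²/72 = 164.6111
Sample variance = 164.6111 / 71 = 2.3185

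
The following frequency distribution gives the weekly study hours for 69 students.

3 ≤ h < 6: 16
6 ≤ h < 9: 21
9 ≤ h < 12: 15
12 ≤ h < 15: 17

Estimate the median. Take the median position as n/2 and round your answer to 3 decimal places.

Cumulative frequencies: 16, 37, 52, 69
n = 69; position = n/2 = 34.5.
This falls in the class 6 ≤ h < 9: L = 6, F = 16, f = 21, h = 3.
Median ≈ 6 + ((34.5 − 16) / 21) × 3 = 8.6429

8.643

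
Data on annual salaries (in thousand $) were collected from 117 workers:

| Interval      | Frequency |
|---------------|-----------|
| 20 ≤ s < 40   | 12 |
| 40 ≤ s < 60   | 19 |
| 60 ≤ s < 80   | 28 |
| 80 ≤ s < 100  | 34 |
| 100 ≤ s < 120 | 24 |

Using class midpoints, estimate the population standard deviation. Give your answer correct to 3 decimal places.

Midpoints: 30, 50, 70, 90, 110
n = 117, Σfm = 8970, mean = 76.6667
Σfm² = 761300
Σf(m − x̄)² = Σfm² − (Σfm)²/n = 761300 − 8970²/117 = 73600.0000
Population variance = 73600.0000 / 117 = 629.0598
Standard deviation = √629.0598 = 25.0811

25.081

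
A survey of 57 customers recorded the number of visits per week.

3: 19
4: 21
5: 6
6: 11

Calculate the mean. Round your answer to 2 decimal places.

4.16

Values: 3, 4, 5, 6
Σfx = 19×3 + 21×4 + 6×5 + 11×6 = 237
n = Σf = 57
Mean = 237 / 57 = 4.1579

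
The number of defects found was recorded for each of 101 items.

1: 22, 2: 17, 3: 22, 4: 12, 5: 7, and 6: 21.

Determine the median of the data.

3

Cumulative frequencies: 22, 39, 61, 73, 80, 101
n = 101, so the median is the value in position (n+1)/2 = 51.
Position 51 falls at value 3.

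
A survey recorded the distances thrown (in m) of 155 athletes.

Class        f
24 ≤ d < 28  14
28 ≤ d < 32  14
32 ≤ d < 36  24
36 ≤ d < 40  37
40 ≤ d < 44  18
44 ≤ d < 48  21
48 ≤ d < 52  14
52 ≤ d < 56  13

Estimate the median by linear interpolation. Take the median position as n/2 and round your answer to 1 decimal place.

Cumulative frequencies: 14, 28, 52, 89, 107, 128, 142, 155
n = 155; position = n/2 = 77.5.
This falls in the class 36 ≤ d < 40: L = 36, F = 52, f = 37, h = 4.
Median ≈ 36 + ((77.5 − 52) / 37) × 4 = 38.7568

38.8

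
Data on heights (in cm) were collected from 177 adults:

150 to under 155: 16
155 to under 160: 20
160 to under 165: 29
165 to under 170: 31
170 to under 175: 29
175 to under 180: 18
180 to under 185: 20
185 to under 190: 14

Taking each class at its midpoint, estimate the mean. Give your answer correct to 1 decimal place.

169.3

Midpoints: 152.5, 157.5, 162.5, 167.5, 172.5, 177.5, 182.5, 187.5
Σfm = 16×152.5 + 20×157.5 + 29×162.5 + 31×167.5 + 29×172.5 + 18×177.5 + 20×182.5 + 14×187.5 = 29967.5
n = Σf = 177
Mean = 29967.5 / 177 = 169.3079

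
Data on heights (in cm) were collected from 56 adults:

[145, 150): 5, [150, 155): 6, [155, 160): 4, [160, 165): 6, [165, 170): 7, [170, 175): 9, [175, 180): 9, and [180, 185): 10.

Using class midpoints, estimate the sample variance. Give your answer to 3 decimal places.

Midpoints: 147.5, 152.5, 157.5, 162.5, 167.5, 172.5, 177.5, 182.5
n = 56, Σfm = 9405, mean = 167.9464
Σfm² = 1586800
Σf(m − x̄)² = Σfm² − (Σfm)²/n = 1586800 − 9405²/56 = 7263.8393
Sample variance = 7263.8393 / 55 = 132.0698

132.070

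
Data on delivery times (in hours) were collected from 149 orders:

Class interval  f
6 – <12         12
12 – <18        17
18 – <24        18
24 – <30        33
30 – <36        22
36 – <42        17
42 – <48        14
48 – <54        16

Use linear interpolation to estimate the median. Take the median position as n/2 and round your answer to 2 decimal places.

29.00

Cumulative frequencies: 12, 29, 47, 80, 102, 119, 133, 149
n = 149; position = n/2 = 74.5.
This falls in the class 24 – <30: L = 24, F = 47, f = 33, h = 6.
Median ≈ 24 + ((74.5 − 47) / 33) × 6 = 29.0000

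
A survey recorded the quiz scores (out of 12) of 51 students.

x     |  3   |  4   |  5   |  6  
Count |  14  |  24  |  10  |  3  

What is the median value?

4

Cumulative frequencies: 14, 38, 48, 51
n = 51, so the median is the value in position (n+1)/2 = 26.
Position 26 falls at value 4.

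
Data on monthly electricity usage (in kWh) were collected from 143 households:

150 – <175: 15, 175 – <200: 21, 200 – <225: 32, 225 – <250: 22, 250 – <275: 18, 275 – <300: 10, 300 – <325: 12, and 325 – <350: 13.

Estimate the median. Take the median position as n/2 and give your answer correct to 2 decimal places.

228.98

Cumulative frequencies: 15, 36, 68, 90, 108, 118, 130, 143
n = 143; position = n/2 = 71.5.
This falls in the class 225 – <250: L = 225, F = 68, f = 22, h = 25.
Median ≈ 225 + ((71.5 − 68) / 22) × 25 = 228.9773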